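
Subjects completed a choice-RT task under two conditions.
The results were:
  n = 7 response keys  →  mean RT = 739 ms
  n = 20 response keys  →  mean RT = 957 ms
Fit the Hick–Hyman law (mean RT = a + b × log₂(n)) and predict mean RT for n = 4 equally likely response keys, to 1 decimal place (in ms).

622.8 ms

Fit slope and intercept:
  b = (957 − 739) / (log₂ 20 − log₂ 7) = 218 / (4.3219 − 2.8074) = 143.935 ms/bit
  a = 739 − 143.935 × 2.8074 = 334.924 ms
Then RT(4) = 334.924 + 143.935 × log₂ 4 = 334.924 + 143.935 × 2 ≈ 622.793 ms.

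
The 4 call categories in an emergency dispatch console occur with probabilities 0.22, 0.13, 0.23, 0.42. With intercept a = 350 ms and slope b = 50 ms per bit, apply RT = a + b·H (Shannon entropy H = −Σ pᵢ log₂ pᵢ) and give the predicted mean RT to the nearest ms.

H = 0.22·log₂(1/0.22) + 0.13·log₂(1/0.13) + 0.23·log₂(1/0.23) + 0.42·log₂(1/0.42) = 1.8765 bits.
RT = 350 + 50 × 1.8765 = 443.83 ms.

444 ms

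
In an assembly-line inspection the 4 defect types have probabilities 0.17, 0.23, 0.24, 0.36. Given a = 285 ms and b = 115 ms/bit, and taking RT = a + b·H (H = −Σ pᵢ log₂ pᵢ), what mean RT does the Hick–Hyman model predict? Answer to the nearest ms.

H = 0.17·log₂(1/0.17) + 0.23·log₂(1/0.23) + 0.24·log₂(1/0.24) + 0.36·log₂(1/0.36) = 1.9470 bits.
RT = 285 + 115 × 1.9470 = 508.91 ms.

509 ms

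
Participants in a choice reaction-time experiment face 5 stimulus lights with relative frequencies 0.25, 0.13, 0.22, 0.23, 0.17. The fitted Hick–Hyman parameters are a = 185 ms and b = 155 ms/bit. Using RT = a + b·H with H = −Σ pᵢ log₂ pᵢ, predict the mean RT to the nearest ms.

539 ms

Entropy contributions −pᵢ log₂ pᵢ: 0.5000, 0.3826, 0.4806, 0.4877, 0.4346; sum H = 2.2855 bits.
RT = a + bH = 185 + 155·2.2855 = 539.25 ms.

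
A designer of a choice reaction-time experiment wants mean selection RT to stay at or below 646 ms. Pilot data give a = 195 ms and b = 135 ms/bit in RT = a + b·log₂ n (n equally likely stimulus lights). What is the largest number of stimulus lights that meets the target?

10

Set 195 + 135·log₂ n ≤ 646 → log₂ n ≤ (646 − 195)/135 = 3.3407.
So n ≤ 2^3.3407 = 10.131; the largest integer n is 10.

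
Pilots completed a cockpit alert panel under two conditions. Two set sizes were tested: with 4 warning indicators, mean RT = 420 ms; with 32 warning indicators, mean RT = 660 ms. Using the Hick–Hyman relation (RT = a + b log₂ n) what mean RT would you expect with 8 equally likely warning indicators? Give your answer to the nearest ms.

With log₂ n on the abscissa the relation is linear; from the two conditions:
  b = (660 − 420) / (log₂ 32 − log₂ 4) = 240 / (5 − 2) = 80 ms/bit
  a = 420 − 80 × 2 = 260 ms
Then RT(8) = 260 + 80 × log₂ 8 = 260 + 80 × 3 ≈ 500.000 ms.

500 ms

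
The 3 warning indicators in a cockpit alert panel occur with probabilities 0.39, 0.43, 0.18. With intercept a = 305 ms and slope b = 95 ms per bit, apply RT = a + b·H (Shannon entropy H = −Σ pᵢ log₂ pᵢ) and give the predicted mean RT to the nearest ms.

H = 0.39·log₂(1/0.39) + 0.43·log₂(1/0.43) + 0.18·log₂(1/0.18) = 1.4987 bits.
RT = 305 + 95 × 1.4987 = 447.37 ms.

447 ms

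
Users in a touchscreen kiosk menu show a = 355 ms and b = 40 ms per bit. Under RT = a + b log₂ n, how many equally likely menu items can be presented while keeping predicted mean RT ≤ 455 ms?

Set 355 + 40·log₂ n ≤ 455 → log₂ n ≤ (455 − 355)/40 = 2.5000.
So n ≤ 2^2.5000 = 5.657; the largest integer n is 5.

5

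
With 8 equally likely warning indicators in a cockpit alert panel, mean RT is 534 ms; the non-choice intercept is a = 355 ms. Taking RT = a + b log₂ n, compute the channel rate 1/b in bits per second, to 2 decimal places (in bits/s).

Choice component = 534 − 355 = 179 ms over log₂(8) = 3 bits.
b = 179 / 3 = 59.667 ms/bit, so 1/b = 16.760 bits/s.

16.76 bits/s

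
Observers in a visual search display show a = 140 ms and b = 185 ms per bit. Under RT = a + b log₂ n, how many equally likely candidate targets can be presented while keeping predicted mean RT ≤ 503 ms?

3

185·log₂ n ≤ 503 − 140 = 363, giving log₂ n ≤ 1.9622 and n ≤ 3.896. The largest whole number is 3.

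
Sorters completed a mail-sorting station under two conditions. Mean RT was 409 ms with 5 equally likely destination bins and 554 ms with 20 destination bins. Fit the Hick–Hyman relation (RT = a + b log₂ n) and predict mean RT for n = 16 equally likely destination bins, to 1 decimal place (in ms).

530.7 ms

Fit slope and intercept:
  b = (554 − 409) / (log₂ 20 − log₂ 5) = 145 / (4.3219 − 2.3219) = 72.500 ms/bit
  a = 409 − 72.500 × 2.3219 = 240.660 ms
Then RT(16) = 240.660 + 72.500 × log₂ 16 = 240.660 + 72.500 × 4 ≈ 530.660 ms.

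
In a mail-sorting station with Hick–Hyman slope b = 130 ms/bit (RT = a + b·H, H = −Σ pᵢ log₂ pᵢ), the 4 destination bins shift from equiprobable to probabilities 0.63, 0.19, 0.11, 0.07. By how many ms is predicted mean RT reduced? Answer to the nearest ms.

The RT saving is b·ΔH. Equiprobable H₀ = log₂(4) = 2.0000 bits; with the given probabilities H = 1.4940 bits.
b·(H₀ − H) = 130 × (2.0000 − 1.4940) = 65.78 ms.

66 ms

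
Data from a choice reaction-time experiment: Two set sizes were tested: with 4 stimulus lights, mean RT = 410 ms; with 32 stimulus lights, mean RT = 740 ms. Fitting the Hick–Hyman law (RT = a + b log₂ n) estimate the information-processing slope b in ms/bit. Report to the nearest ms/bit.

110 ms/bit

Slope: b = (740 − 410) / (log₂ 32 − log₂ 4) = 330/3.0000 = 110 ms/bit.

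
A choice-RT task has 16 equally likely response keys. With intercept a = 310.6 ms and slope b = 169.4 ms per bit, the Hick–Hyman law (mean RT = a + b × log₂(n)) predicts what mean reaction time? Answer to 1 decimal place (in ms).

988.2 ms

log₂(16) = 4 bits, so RT = 310.6 + 169.4 × 4 ≈ 988.200 ms.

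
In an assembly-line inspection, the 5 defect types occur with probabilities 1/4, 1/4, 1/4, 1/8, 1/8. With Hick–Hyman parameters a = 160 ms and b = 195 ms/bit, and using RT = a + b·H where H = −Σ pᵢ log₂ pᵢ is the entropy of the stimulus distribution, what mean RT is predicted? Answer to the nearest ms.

Each term −pᵢ log₂ pᵢ: 0.25·2 + 0.25·2 + 0.25·2 + 0.125·3 + 0.125·3; summed, H = 2.250 bits.
Mean RT = a + bH = 160 + 195·2.250 = 598.75 ms.

599 ms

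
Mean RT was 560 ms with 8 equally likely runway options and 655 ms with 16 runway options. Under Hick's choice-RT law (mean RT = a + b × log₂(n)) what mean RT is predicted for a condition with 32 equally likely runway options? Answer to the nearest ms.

750 ms

Fit slope and intercept:
  b = (655 − 560) / (log₂ 16 − log₂ 8) = 95 / (4 − 3) = 95 ms/bit
  a = 560 − 95 × 3 = 275 ms
Then RT(32) = 275 + 95 × log₂ 32 = 275 + 95 × 5 ≈ 750.000 ms.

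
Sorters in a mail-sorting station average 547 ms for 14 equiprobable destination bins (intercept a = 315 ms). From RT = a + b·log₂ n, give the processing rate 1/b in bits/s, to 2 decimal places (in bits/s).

16.41 bits/s

b = (547 − 315)/log₂ 14 = 232/3.8074 = 60.935 ms per bit = 0.06093 s/bit; the reciprocal is 16.411 bits/s.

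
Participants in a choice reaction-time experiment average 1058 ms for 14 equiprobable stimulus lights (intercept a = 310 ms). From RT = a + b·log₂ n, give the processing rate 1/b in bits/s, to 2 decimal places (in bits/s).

Choice component = 1058 − 310 = 748 ms over log₂(14) = 3.8074 bits.
b = 748 / 3.8074 = 196.462 ms/bit, so 1/b = 5.090 bits/s.

5.09 bits/s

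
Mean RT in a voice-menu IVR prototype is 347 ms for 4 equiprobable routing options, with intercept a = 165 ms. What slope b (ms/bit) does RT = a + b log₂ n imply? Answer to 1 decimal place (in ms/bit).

b = (347 − 165) / log₂(4) = 182 / 2 = 91.000 ms/bit.

91.0 ms/bit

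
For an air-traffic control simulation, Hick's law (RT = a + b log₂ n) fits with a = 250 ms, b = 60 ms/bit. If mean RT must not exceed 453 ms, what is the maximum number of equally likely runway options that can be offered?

10

60·log₂ n ≤ 453 − 250 = 203, giving log₂ n ≤ 3.3833 and n ≤ 10.435. The largest whole number is 10.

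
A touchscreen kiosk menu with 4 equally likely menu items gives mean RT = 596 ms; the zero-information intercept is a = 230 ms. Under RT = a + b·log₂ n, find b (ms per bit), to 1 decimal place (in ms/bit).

183.0 ms/bit

log₂(4) = 2 bits.
b = (RT − a)/log₂ n = (596 − 230) / 2 = 183.000 ms/bit.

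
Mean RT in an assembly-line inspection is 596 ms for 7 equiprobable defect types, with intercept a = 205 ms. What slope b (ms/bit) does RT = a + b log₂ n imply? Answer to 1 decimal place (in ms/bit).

b = (596 − 205) / log₂(7) = 391 / 2.8074 = 139.277 ms/bit.

139.3 ms/bit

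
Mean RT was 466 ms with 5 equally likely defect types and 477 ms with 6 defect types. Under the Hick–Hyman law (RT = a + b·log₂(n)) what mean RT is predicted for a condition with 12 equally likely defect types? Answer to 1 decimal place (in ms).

RT is linear in log₂ n, so two points fix the line:
  b = (477 − 466) / (log₂ 6 − log₂ 5) = 11 / (2.5850 − 2.3219) = 41.820 ms/bit
  a = 466 − 41.820 × 2.3219 = 368.898 ms
Then RT(12) = 368.898 + 41.820 × log₂ 12 = 368.898 + 41.820 × 3.5850 ≈ 518.820 ms.

518.8 ms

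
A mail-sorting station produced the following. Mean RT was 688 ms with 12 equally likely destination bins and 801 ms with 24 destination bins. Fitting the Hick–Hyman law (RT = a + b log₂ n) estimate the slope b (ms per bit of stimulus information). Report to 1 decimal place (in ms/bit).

b = (RT₂ − RT₁)/(log₂ n₂ − log₂ n₁) = (801 − 688)/(4.5850 − 3.5850) = 113.000 ms/bit.

113.0 ms/bit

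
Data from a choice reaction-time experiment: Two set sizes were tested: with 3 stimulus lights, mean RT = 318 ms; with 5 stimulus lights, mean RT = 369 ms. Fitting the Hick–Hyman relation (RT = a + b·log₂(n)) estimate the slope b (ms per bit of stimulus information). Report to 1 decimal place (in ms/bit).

69.2 ms/bit

b = (RT₂ − RT₁)/(log₂ n₂ − log₂ n₁) = (369 − 318)/(2.3219 − 1.5850) = 69.203 ms/bit.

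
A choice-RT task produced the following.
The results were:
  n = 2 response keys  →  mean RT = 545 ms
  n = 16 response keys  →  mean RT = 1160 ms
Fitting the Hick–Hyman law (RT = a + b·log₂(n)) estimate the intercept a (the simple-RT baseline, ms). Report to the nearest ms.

340 ms

b = (RT₂ − RT₁)/(log₂ n₂ − log₂ n₁) = (1160 − 545)/(4 − 1) = 205 ms/bit.
Intercept: a = 545 − 205·log₂(2) = 340.000 ms.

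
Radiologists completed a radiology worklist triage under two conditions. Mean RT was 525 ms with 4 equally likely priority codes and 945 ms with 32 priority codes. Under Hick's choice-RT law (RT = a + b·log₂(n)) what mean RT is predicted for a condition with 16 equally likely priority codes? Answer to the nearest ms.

805 ms

Solve the two-equation system in a and b:
  b = (945 − 525) / (log₂ 32 − log₂ 4) = 420 / (5 − 2) = 140 ms/bit
  a = 525 − 140 × 2 = 245 ms
Then RT(16) = 245 + 140 × log₂ 16 = 245 + 140 × 4 ≈ 805.000 ms.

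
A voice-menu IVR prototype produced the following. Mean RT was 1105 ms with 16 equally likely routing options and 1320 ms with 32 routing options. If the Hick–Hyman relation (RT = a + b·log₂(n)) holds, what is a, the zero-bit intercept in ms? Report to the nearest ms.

245 ms

Slope: b = (1320 − 1105) / (log₂ 32 − log₂ 16) = 215/1.0000 = 215 ms/bit.
a = RT₁ − b·log₂ n₁ = 1105 − 215 × 4 = 245.000 ms.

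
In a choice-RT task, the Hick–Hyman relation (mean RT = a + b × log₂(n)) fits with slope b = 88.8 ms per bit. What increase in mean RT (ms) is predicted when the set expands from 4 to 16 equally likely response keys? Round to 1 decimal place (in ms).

177.6 ms

ΔRT = (a + b log₂ n₂) − (a + b log₂ n₁) = b·(log₂ n₂ − log₂ n₁).
log₂(16) − log₂(4) = log₂(16/4) = log₂(4) = 2.
ΔRT = 88.8 × 2.0000 = 177.600 ms.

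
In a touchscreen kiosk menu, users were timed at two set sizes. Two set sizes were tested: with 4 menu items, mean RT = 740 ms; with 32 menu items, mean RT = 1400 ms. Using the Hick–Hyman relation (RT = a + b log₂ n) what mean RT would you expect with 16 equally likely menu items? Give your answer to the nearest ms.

RT is linear in log₂ n, so two points fix the line:
  b = (1400 − 740) / (log₂ 32 − log₂ 4) = 660 / (5 − 2) = 220 ms/bit
  a = 740 − 220 × 2 = 300 ms
Then RT(16) = 300 + 220 × log₂ 16 = 300 + 220 × 4 ≈ 1180.000 ms.

1180 ms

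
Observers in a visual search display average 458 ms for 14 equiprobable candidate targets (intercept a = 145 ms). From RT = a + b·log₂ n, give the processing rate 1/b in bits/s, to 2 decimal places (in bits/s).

12.16 bits/s

b = (458 − 145)/log₂ 14 = 313/3.8074 = 82.209 ms per bit = 0.08221 s/bit; the reciprocal is 12.164 bits/s.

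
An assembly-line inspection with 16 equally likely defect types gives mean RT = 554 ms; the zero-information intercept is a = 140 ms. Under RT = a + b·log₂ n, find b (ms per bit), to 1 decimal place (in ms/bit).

103.5 ms/bit

16 alternatives carry log₂ 16 = 4 bits; the choice cost is 554 − 140 = 414 ms, so b = 414/4 = 103.500 ms/bit.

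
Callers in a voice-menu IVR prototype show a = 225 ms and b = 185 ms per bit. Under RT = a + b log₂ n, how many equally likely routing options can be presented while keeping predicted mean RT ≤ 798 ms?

8

185·log₂ n ≤ 798 − 225 = 573, giving log₂ n ≤ 3.0973 and n ≤ 8.558. The largest whole number is 8.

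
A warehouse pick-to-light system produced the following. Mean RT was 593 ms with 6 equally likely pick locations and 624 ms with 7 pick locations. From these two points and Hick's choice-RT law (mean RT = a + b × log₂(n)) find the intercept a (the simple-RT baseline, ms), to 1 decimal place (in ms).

The slope on a log₂ axis is (624 − 593) / (2.8074 − 2.5850) = 139.393 ms/bit.
a = RT₁ − b·log₂ n₁ = 593 − 139.393 × 2.5850 = 232.674 ms.

232.7 ms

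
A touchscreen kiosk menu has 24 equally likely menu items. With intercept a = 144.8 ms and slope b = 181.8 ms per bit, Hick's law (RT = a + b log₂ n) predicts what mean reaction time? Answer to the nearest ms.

978 ms

log₂(24) = 4.5850 bits, so RT = 144.8 + 181.8 × 4.5850 ≈ 978.346 ms.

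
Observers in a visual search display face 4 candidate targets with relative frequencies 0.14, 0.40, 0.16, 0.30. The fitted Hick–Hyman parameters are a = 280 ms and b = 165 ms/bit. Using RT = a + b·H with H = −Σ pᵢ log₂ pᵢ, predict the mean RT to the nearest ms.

589 ms

Entropy contributions −pᵢ log₂ pᵢ: 0.3971, 0.5288, 0.4230, 0.5211; sum H = 1.8700 bits.
RT = a + bH = 280 + 165·1.8700 = 588.55 ms.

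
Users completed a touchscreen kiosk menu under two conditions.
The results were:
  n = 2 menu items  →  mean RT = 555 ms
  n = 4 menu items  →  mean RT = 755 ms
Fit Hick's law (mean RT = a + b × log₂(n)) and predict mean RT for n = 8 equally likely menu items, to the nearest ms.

Fit slope and intercept:
  b = (755 − 555) / (log₂ 4 − log₂ 2) = 200 / (2 − 1) = 200 ms/bit
  a = 555 − 200 × 1 = 355 ms
Then RT(8) = 355 + 200 × log₂ 8 = 355 + 200 × 3 ≈ 955.000 ms.

955 ms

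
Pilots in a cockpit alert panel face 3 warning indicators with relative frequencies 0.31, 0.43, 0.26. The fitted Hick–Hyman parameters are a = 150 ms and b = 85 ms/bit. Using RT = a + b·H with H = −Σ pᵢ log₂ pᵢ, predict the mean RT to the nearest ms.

H = 0.31·log₂(1/0.31) + 0.43·log₂(1/0.43) + 0.26·log₂(1/0.26) = 1.5526 bits.
RT = 150 + 85 × 1.5526 = 281.98 ms.

282 ms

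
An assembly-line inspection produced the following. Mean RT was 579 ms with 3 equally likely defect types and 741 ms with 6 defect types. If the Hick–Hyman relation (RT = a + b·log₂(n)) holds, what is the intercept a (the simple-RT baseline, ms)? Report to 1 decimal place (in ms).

b = (RT₂ − RT₁)/(log₂ n₂ − log₂ n₁) = (741 − 579)/(2.5850 − 1.5850) = 162.000 ms/bit.
a = RT₁ − b·log₂ n₁ = 579 − 162.000 × 1.5850 = 322.236 ms.

322.2 ms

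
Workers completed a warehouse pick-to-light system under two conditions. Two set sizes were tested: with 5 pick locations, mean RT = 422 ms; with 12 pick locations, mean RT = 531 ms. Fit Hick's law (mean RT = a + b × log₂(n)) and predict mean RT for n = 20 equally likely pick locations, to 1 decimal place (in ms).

594.6 ms

Fit slope and intercept:
  b = (531 − 422) / (log₂ 12 − log₂ 5) = 109 / (3.5850 − 2.3219) = 86.300 ms/bit
  a = 422 − 86.300 × 2.3219 = 221.617 ms
Then RT(20) = 221.617 + 86.300 × log₂ 20 = 221.617 + 86.300 × 4.3219 ≈ 594.600 ms.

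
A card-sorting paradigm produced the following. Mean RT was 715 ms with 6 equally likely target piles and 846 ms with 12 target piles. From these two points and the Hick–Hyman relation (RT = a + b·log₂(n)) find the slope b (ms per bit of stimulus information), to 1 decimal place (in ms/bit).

131.0 ms/bit

b = (RT₂ − RT₁)/(log₂ n₂ − log₂ n₁) = (846 − 715)/(3.5850 − 2.5850) = 131.000 ms/bit.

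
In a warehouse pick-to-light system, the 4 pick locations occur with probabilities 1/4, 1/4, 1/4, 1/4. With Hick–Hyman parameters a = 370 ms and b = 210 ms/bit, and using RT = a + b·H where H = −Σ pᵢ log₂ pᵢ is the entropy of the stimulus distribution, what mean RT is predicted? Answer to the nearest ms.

790 ms

Each term −pᵢ log₂ pᵢ: 0.25·2 + 0.25·2 + 0.25·2 + 0.25·2; summed, H = 2.000 bits.
Mean RT = a + bH = 370 + 210·2.000 = 790.00 ms.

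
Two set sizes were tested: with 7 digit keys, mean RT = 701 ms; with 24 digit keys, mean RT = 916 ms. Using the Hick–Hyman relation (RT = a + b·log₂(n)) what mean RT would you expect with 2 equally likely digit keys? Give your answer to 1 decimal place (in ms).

482.4 ms

RT is linear in log₂ n, so two points fix the line:
  b = (916 − 701) / (log₂ 24 − log₂ 7) = 215 / (4.5850 − 2.8074) = 120.949 ms/bit
  a = 701 − 120.949 × 2.8074 = 361.453 ms
Then RT(2) = 361.453 + 120.949 × log₂ 2 = 361.453 + 120.949 × 1 ≈ 482.402 ms.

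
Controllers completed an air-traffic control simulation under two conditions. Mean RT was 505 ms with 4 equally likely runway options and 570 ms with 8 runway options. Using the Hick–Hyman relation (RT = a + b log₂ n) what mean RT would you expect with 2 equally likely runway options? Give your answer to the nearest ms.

RT is linear in log₂ n, so two points fix the line:
  b = (570 − 505) / (log₂ 8 − log₂ 4) = 65 / (3 − 2) = 65 ms/bit
  a = 505 − 65 × 2 = 375 ms
Then RT(2) = 375 + 65 × log₂ 2 = 375 + 65 × 1 ≈ 440.000 ms.

440 ms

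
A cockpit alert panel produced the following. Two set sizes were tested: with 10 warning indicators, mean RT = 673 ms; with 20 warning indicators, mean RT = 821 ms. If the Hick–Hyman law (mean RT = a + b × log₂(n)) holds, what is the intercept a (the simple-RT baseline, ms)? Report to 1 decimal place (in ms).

181.4 ms

b = (RT₂ − RT₁)/(log₂ n₂ − log₂ n₁) = (821 − 673)/(4.3219 − 3.3219) = 148.000 ms/bit.
Intercept: a = 673 − 148.000·log₂(10) = 181.355 ms.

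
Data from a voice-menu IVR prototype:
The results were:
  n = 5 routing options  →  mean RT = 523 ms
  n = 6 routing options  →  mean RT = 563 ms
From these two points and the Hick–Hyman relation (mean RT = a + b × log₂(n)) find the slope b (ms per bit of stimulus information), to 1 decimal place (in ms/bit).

The slope on a log₂ axis is (563 − 523) / (2.5850 − 2.3219) = 152.071 ms/bit.

152.1 ms/bit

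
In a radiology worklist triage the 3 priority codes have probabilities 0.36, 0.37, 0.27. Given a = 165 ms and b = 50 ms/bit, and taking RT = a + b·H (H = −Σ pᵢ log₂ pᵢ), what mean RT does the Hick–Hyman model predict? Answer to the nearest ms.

244 ms

Entropy contributions −pᵢ log₂ pᵢ: 0.5306, 0.5307, 0.5100; sum H = 1.5714 bits.
RT = a + bH = 165 + 50·1.5714 = 243.57 ms.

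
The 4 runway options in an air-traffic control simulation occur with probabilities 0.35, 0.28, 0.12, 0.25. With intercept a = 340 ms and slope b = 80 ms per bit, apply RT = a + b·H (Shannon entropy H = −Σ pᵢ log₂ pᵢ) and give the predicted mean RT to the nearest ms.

493 ms

Entropy contributions −pᵢ log₂ pᵢ: 0.5301, 0.5142, 0.3671, 0.5000; sum H = 1.9114 bits.
RT = a + bH = 340 + 80·1.9114 = 492.91 ms.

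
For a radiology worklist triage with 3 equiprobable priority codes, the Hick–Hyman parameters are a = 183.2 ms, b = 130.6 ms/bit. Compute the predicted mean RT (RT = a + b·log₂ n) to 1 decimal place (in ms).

log₂(3) = 1.5850 bits, so RT = 183.2 + 130.6 × 1.5850 ≈ 390.196 ms.

390.2 ms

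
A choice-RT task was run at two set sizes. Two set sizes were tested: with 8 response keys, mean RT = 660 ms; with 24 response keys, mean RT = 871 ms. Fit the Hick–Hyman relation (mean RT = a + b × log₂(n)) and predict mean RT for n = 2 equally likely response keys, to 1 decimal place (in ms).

393.7 ms

RT is linear in log₂ n, so two points fix the line:
  b = (871 − 660) / (log₂ 24 − log₂ 8) = 211 / (4.5850 − 3) = 133.126 ms/bit
  a = 660 − 133.126 × 3 = 260.621 ms
Then RT(2) = 260.621 + 133.126 × log₂ 2 = 260.621 + 133.126 × 1 ≈ 393.748 ms.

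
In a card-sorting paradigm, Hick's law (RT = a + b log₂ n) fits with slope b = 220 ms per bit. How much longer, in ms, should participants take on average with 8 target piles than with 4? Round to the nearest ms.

220 ms

ΔRT = (a + b log₂ n₂) − (a + b log₂ n₁) = b·(log₂ n₂ − log₂ n₁).
log₂(8) − log₂(4) = log₂(8/4) = log₂(2) = 1.
ΔRT = 220 × 1.0000 = 220.000 ms.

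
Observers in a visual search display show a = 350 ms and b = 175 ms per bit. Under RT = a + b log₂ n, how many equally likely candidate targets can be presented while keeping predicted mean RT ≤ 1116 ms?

175·log₂ n ≤ 1116 − 350 = 766, giving log₂ n ≤ 4.3771 and n ≤ 20.780. The largest whole number is 20.

20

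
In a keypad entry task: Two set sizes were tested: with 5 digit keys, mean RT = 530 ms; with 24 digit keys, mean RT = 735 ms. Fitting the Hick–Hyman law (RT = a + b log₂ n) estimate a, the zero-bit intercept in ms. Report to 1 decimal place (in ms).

319.7 ms

The slope on a log₂ axis is (735 − 530) / (4.5850 − 2.3219) = 90.586 ms/bit.
a = RT₁ − b·log₂ n₁ = 530 − 90.586 × 2.3219 = 319.665 ms.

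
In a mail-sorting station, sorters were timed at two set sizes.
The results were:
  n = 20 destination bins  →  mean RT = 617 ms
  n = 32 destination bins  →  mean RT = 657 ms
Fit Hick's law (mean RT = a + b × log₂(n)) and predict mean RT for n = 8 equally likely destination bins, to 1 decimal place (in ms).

539.0 ms

RT is linear in log₂ n, so two points fix the line:
  b = (657 − 617) / (log₂ 32 − log₂ 20) = 40 / (5 − 4.3219) = 58.991 ms/bit
  a = 617 − 58.991 × 4.3219 = 362.046 ms
Then RT(8) = 362.046 + 58.991 × log₂ 8 = 362.046 + 58.991 × 3 ≈ 539.018 ms.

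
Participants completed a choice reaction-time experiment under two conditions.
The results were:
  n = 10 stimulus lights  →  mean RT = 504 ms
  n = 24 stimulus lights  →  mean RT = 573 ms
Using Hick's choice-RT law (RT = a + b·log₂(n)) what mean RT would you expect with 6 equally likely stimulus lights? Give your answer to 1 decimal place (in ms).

463.7 ms

RT is linear in log₂ n, so two points fix the line:
  b = (573 − 504) / (log₂ 24 − log₂ 10) = 69 / (4.5850 − 3.3219) = 54.630 ms/bit
  a = 504 − 54.630 × 3.3219 = 322.522 ms
Then RT(6) = 322.522 + 54.630 × log₂ 6 = 322.522 + 54.630 × 2.5850 ≈ 463.739 ms.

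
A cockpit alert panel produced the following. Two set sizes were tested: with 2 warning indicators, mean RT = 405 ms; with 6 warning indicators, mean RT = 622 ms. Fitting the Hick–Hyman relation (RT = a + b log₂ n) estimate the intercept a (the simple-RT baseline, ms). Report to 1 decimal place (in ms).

268.1 ms

The slope on a log₂ axis is (622 − 405) / (2.5850 − 1) = 136.912 ms/bit.
Intercept: a = 405 − 136.912·log₂(2) = 268.088 ms.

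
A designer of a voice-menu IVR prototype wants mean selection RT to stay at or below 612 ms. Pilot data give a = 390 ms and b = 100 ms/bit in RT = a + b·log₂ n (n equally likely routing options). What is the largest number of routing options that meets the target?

4

Set 390 + 100·log₂ n ≤ 612 → log₂ n ≤ (612 − 390)/100 = 2.2200.
So n ≤ 2^2.2200 = 4.659; the largest integer n is 4.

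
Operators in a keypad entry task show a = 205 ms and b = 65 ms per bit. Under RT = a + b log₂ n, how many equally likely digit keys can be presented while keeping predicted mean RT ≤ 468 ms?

16

65·log₂ n ≤ 468 − 205 = 263, giving log₂ n ≤ 4.0462 and n ≤ 16.520. The largest whole number is 16.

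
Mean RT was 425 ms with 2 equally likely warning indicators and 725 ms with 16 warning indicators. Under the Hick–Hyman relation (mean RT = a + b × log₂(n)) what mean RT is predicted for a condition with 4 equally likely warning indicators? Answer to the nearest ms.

Solve the two-equation system in a and b:
  b = (725 − 425) / (log₂ 16 − log₂ 2) = 300 / (4 − 1) = 100 ms/bit
  a = 425 − 100 × 1 = 325 ms
Then RT(4) = 325 + 100 × log₂ 4 = 325 + 100 × 2 ≈ 525.000 ms.

525 ms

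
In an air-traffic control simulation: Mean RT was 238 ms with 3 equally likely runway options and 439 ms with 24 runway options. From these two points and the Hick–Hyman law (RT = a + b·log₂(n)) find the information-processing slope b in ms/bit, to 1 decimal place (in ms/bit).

Slope: b = (439 − 238) / (log₂ 24 − log₂ 3) = 201/3.0000 = 67.000 ms/bit.

67.0 ms/bit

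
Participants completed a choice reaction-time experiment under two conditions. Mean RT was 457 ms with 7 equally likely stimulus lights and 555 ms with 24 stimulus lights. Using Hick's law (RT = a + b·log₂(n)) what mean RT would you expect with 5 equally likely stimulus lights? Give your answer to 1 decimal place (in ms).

430.2 ms

Fit slope and intercept:
  b = (555 − 457) / (log₂ 24 − log₂ 7) = 98 / (4.5850 − 2.8074) = 55.130 ms/bit
  a = 457 − 55.130 × 2.8074 = 302.230 ms
Then RT(5) = 302.230 + 55.130 × log₂ 5 = 302.230 + 55.130 × 2.3219 ≈ 430.238 ms.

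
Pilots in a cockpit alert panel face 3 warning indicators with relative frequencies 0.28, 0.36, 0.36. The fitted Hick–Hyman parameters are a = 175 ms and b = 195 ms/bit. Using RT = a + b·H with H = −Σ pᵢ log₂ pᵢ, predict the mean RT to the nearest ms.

482 ms

H = 0.28·log₂(1/0.28) + 0.36·log₂(1/0.36) + 0.36·log₂(1/0.36) = 1.5755 bits.
RT = 175 + 195 × 1.5755 = 482.21 ms.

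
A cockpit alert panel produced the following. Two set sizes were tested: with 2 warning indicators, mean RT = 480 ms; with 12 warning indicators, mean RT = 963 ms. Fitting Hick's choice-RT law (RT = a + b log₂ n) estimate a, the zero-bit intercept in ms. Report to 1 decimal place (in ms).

The slope on a log₂ axis is (963 − 480) / (3.5850 − 1) = 186.850 ms/bit.
Intercept: a = 480 − 186.850·log₂(2) = 293.150 ms.

293.2 ms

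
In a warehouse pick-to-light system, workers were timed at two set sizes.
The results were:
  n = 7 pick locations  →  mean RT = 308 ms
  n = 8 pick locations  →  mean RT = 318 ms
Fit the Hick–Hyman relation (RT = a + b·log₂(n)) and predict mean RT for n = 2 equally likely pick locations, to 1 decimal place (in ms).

214.2 ms

Solve the two-equation system in a and b:
  b = (318 − 308) / (log₂ 8 − log₂ 7) = 10 / (3 − 2.8074) = 51.909 ms/bit
  a = 308 − 51.909 × 2.8074 = 162.273 ms
Then RT(2) = 162.273 + 51.909 × log₂ 2 = 162.273 + 51.909 × 1 ≈ 214.182 ms.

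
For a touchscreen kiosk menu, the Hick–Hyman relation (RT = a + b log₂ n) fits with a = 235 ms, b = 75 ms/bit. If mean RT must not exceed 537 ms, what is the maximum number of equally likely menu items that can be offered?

16

75·log₂ n ≤ 537 − 235 = 302, giving log₂ n ≤ 4.0267 and n ≤ 16.298. The largest whole number is 16.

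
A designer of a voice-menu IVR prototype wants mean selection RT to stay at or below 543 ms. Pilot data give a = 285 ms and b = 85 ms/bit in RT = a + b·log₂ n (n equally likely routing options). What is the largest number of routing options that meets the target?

Set 285 + 85·log₂ n ≤ 543 → log₂ n ≤ (543 − 285)/85 = 3.0353.
So n ≤ 2^3.0353 = 8.198; the largest integer n is 8.

8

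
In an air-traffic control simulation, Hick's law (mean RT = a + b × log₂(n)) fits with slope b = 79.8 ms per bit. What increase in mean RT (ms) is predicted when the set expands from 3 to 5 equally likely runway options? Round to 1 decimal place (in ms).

58.8 ms

ΔRT = (a + b log₂ n₂) − (a + b log₂ n₁) = b·(log₂ n₂ − log₂ n₁).
log₂(5) − log₂(3) = 2.3219 − 1.5850 = 0.7370.
ΔRT = 79.8 × 0.7370 = 58.810 ms.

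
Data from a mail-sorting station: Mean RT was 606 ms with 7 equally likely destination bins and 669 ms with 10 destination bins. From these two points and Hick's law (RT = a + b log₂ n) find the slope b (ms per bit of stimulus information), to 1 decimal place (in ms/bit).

122.4 ms/bit

b = (RT₂ − RT₁)/(log₂ n₂ − log₂ n₁) = (669 − 606)/(3.3219 − 2.8074) = 122.432 ms/bit.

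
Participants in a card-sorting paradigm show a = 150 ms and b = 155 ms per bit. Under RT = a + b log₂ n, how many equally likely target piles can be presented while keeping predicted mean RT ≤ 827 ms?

Set 150 + 155·log₂ n ≤ 827 → log₂ n ≤ (827 − 150)/155 = 4.3677.
So n ≤ 2^4.3677 = 20.645; the largest integer n is 20.

20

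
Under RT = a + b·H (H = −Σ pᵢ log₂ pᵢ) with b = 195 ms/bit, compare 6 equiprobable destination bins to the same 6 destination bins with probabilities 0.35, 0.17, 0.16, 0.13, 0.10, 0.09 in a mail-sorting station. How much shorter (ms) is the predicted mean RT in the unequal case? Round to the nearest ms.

33 ms

The RT saving is b·ΔH. Equiprobable H₀ = log₂(6) = 2.5850 bits; with the given probabilities H = 2.4152 bits.
b·(H₀ − H) = 195 × (2.5850 − 2.4152) = 33.10 ms.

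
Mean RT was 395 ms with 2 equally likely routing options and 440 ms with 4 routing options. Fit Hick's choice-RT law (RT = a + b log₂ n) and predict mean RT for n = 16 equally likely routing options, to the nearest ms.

530 ms

Fit slope and intercept:
  b = (440 − 395) / (log₂ 4 − log₂ 2) = 45 / (2 − 1) = 45 ms/bit
  a = 395 − 45 × 1 = 350 ms
Then RT(16) = 350 + 45 × log₂ 16 = 350 + 45 × 4 ≈ 530.000 ms.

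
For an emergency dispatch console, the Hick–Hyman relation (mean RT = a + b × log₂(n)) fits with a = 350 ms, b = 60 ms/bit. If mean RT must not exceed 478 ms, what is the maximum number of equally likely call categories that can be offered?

Set 350 + 60·log₂ n ≤ 478 → log₂ n ≤ (478 − 350)/60 = 2.1333.
So n ≤ 2^2.1333 = 4.387; the largest integer n is 4.

4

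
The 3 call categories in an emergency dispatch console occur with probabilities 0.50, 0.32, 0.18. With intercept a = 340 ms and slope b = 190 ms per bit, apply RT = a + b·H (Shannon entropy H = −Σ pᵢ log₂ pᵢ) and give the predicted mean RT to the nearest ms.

620 ms

Entropy contributions −pᵢ log₂ pᵢ: 0.5000, 0.5260, 0.4453; sum H = 1.4713 bits.
RT = a + bH = 340 + 190·1.4713 = 619.55 ms.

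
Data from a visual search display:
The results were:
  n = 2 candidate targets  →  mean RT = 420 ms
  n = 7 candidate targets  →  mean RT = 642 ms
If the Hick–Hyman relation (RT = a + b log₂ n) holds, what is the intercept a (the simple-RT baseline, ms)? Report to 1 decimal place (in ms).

Slope: b = (642 − 420) / (log₂ 7 − log₂ 2) = 222/1.8074 = 122.831 ms/bit.
a = RT₁ − b·log₂ n₁ = 420 − 122.831 × 1 = 297.169 ms.

297.2 ms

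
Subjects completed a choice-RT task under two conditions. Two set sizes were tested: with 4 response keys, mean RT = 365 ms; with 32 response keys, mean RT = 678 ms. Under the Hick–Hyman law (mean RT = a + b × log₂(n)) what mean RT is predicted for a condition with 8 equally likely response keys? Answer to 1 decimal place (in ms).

469.3 ms

RT is linear in log₂ n, so two points fix the line:
  b = (678 − 365) / (log₂ 32 − log₂ 4) = 313 / (5 − 2) = 104.333 ms/bit
  a = 365 − 104.333 × 2 = 156.333 ms
Then RT(8) = 156.333 + 104.333 × log₂ 8 = 156.333 + 104.333 × 3 ≈ 469.333 ms.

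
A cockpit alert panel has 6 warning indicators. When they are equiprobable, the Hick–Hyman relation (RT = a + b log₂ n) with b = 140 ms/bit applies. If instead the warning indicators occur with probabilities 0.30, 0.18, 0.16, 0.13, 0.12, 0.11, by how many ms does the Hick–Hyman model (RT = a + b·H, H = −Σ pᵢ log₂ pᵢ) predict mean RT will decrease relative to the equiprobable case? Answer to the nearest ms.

Equiprobable entropy H₀ = log₂ 6 = 2.5850 bits.
Skewed entropy H = −Σ pᵢ log₂ pᵢ = 2.4894 bits.
ΔRT = b·(H₀ − H) = 140 × 0.0956 = 13.38 ms.

13 ms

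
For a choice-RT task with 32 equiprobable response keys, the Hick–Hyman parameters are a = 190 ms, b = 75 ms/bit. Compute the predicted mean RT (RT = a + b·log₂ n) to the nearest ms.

log₂(32) = 5 bits, so RT = 190 + 75 × 5 ≈ 565.000 ms.

565 ms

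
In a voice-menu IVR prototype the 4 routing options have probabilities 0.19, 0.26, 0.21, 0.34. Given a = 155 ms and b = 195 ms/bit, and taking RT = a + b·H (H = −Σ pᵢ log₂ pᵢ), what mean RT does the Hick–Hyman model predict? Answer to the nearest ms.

538 ms

H = 0.19·log₂(1/0.19) + 0.26·log₂(1/0.26) + 0.21·log₂(1/0.21) + 0.34·log₂(1/0.34) = 1.9625 bits.
RT = 155 + 195 × 1.9625 = 537.69 ms.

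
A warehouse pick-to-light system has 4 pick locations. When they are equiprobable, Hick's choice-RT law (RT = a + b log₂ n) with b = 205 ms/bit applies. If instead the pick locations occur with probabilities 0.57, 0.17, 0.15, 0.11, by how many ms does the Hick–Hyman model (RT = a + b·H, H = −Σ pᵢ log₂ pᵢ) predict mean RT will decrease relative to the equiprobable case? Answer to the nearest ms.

Equiprobable entropy H₀ = log₂ 4 = 2.0000 bits.
Skewed entropy H = −Σ pᵢ log₂ pᵢ = 1.6577 bits.
ΔRT = b·(H₀ − H) = 205 × 0.3423 = 70.18 ms.

70 ms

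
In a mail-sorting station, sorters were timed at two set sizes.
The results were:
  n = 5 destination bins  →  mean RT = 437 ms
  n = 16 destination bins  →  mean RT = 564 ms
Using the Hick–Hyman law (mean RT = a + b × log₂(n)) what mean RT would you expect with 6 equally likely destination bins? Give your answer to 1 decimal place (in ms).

Fit slope and intercept:
  b = (564 − 437) / (log₂ 16 − log₂ 5) = 127 / (4 − 2.3219) = 75.682 ms/bit
  a = 437 − 75.682 × 2.3219 = 261.272 ms
Then RT(6) = 261.272 + 75.682 × log₂ 6 = 261.272 + 75.682 × 2.5850 ≈ 456.907 ms.

456.9 ms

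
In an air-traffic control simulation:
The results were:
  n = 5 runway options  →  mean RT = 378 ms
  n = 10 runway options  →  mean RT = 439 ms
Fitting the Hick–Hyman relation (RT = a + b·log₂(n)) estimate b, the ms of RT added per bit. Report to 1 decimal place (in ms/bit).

The slope on a log₂ axis is (439 − 378) / (3.3219 − 2.3219) = 61.000 ms/bit.

61.0 ms/bit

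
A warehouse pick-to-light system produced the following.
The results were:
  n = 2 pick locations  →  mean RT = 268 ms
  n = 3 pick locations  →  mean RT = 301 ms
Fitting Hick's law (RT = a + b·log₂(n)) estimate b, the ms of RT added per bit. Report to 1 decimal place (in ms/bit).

b = (RT₂ − RT₁)/(log₂ n₂ − log₂ n₁) = (301 − 268)/(1.5850 − 1) = 56.414 ms/bit.

56.4 ms/bit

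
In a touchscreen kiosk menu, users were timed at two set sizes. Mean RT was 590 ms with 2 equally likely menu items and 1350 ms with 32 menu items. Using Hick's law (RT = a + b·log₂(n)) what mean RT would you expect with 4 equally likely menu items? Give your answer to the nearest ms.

780 ms

With log₂ n on the abscissa the relation is linear; from the two conditions:
  b = (1350 − 590) / (log₂ 32 − log₂ 2) = 760 / (5 − 1) = 190 ms/bit
  a = 590 − 190 × 1 = 400 ms
Then RT(4) = 400 + 190 × log₂ 4 = 400 + 190 × 2 ≈ 780.000 ms.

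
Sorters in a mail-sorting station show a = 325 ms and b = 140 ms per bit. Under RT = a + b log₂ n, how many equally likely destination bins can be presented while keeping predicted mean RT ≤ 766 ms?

Information budget: (766 − 325)/140 = 3.1500 bits, so n ≤ 2^3.1500 = 8.877 → at most 8.

8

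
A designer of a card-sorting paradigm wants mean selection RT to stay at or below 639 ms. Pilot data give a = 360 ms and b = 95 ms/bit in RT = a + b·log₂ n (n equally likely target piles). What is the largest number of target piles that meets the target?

Set 360 + 95·log₂ n ≤ 639 → log₂ n ≤ (639 − 360)/95 = 2.9368.
So n ≤ 2^2.9368 = 7.657; the largest integer n is 7.

7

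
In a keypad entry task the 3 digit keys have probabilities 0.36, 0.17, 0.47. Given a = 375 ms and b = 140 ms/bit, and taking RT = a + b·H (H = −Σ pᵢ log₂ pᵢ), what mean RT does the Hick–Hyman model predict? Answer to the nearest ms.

Entropy contributions −pᵢ log₂ pᵢ: 0.5306, 0.4346, 0.5120; sum H = 1.4772 bits.
RT = a + bH = 375 + 140·1.4772 = 581.80 ms.

582 ms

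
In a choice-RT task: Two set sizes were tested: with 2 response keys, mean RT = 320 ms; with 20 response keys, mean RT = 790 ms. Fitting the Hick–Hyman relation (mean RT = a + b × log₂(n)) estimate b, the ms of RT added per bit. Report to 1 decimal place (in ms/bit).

141.5 ms/bit

Slope: b = (790 − 320) / (log₂ 20 − log₂ 2) = 470/3.3219 = 141.484 ms/bit.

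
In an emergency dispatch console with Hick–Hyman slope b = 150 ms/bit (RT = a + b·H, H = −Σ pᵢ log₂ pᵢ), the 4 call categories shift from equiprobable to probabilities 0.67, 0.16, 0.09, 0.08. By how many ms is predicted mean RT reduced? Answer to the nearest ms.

Equiprobable entropy H₀ = log₂ 4 = 2.0000 bits.
Skewed entropy H = −Σ pᵢ log₂ pᵢ = 1.4143 bits.
ΔRT = b·(H₀ − H) = 150 × 0.5857 = 87.86 ms.

88 ms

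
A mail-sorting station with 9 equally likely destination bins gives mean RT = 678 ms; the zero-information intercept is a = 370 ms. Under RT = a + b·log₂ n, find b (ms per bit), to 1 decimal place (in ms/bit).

97.2 ms/bit

9 alternatives carry log₂ 9 = 3.1699 bits; the choice cost is 678 − 370 = 308 ms, so b = 308/3.1699 = 97.163 ms/bit.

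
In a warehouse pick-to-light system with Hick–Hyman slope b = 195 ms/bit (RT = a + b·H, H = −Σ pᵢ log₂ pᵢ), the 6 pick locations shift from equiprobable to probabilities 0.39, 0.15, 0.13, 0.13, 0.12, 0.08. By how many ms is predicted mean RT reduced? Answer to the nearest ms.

43 ms

The RT saving is b·ΔH. Equiprobable H₀ = log₂(6) = 2.5850 bits; with the given probabilities H = 2.3642 bits.
b·(H₀ − H) = 195 × (2.5850 − 2.3642) = 43.05 ms.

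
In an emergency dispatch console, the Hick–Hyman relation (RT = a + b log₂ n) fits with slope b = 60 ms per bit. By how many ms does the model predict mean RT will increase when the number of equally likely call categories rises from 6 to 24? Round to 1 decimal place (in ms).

120.0 ms

The intercept a cancels: ΔRT = b·(log₂ n₂ − log₂ n₁) = b·log₂(n₂/n₁).
log₂(24) − log₂(6) = log₂(24/6) = log₂(4) = 2.
ΔRT = 60 × 2.0000 = 120.000 ms.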